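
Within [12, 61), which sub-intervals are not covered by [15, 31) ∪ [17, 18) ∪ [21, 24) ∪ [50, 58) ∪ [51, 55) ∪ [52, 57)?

Covered (merged): [15, 31), [50, 58).
Uncovered inside [12, 61): [12, 15), [31, 50), [58, 61).

[12, 15) ∪ [31, 50) ∪ [58, 61)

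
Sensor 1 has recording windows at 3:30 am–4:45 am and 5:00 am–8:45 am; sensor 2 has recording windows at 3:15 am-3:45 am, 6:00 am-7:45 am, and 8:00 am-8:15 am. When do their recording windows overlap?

3:30 am-4:45 am overlaps B on 3:30 am-3:45 am.
5:00 am-8:45 am overlaps B on 6:00 am-7:45 am, 8:00 am-8:15 am.

3:30 am-3:45 am, 6:00 am-7:45 am, 8:00 am-8:15 am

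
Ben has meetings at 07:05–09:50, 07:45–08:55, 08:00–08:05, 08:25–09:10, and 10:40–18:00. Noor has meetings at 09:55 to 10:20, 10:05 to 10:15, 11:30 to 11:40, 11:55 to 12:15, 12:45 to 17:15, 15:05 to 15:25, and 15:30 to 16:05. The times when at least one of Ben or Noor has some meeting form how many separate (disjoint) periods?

A, merged: 07:05–09:50, 10:40–18:00.
B, merged: 09:55–10:20, 11:30–11:40, 11:55–12:15, 12:45–17:15.
A ∪ B = 07:05–09:50, 09:55–10:20, 10:40–18:00.
That is 3 disjoint pieces.

3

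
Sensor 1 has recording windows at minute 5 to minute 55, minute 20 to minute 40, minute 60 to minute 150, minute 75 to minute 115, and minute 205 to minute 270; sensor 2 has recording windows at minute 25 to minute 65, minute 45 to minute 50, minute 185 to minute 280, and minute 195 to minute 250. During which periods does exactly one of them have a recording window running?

minute 5 to minute 25, minute 55 to minute 60, minute 65 to minute 150, minute 185 to minute 205, minute 270 to minute 280

Merge the first list: minute 5 to minute 55, minute 60 to minute 150, minute 205 to minute 270.
Merge the second list: minute 25 to minute 65, minute 185 to minute 280.
A but not B: minute 5 to minute 25, minute 65 to minute 150.
B but not A: minute 55 to minute 60, minute 185 to minute 205, minute 270 to minute 280.
Combining gives A △ B.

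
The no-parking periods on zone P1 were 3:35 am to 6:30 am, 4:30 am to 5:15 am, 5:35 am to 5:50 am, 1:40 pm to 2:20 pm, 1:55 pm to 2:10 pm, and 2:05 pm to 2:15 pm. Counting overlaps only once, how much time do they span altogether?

Merged: 3:35 am–6:30 am, 1:40 pm–2:20 pm.
Lengths: 2 h 55 min + 40 min = 3 h 35 min.

3 h 35 min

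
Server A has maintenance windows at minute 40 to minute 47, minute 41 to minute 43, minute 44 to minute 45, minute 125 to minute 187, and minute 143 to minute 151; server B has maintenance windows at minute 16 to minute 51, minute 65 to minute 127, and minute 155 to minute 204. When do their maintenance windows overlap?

minute 40 to minute 47, minute 125 to minute 127, minute 155 to minute 187

First set merges to minute 40 to minute 47, minute 125 to minute 187.
minute 40 to minute 47 meets the second set on minute 40 to minute 47.
minute 125 to minute 187 meets the second set on minute 125 to minute 127, minute 155 to minute 187.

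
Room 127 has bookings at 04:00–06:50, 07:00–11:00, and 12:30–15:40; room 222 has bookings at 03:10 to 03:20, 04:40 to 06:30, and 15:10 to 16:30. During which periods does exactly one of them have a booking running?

Only in the first: 04:00–04:40, 06:30–06:50, 07:00–11:00, 12:30–15:10.
Only in the second: 03:10–03:20, 15:40–16:30.
Together these are the periods covered by exactly one.

03:10–03:20, 04:00–04:40, 06:30–06:50, 07:00–11:00, 12:30–15:10, 15:40–16:30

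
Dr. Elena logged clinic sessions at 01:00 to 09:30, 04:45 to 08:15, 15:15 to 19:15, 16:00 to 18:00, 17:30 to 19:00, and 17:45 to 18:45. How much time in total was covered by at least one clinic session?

12 h 30 min

Merged: 01:00-09:30, 15:15-19:15.
Lengths: 8 h 30 min + 4 h = 12 h 30 min.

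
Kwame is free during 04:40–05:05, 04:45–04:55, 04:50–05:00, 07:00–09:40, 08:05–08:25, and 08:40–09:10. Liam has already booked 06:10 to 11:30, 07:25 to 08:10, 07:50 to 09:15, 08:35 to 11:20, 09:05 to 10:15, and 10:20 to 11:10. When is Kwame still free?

04:40-05:05

First set merges to 04:40-05:05, 07:00-09:40.
Second set merges to 06:10-11:30.
04:40-05:05 is untouched.
07:00-09:40 lies entirely inside B → drops out.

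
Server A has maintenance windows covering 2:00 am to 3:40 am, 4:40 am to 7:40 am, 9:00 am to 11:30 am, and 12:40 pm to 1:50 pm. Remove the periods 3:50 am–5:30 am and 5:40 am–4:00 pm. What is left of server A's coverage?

2:00 am–3:40 am: no B overlap → unchanged.
4:40 am–7:40 am minus B → 5:30 am–5:40 am.
9:00 am–11:30 am: fully covered by B → removed.
12:40 pm–1:50 pm: fully covered by B → removed.

2:00 am–3:40 am, 5:30 am–5:40 am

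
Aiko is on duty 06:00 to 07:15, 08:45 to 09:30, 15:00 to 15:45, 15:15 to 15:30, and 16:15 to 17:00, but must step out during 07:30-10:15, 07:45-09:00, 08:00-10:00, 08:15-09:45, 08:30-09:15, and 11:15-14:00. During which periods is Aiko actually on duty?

A, merged: 06:00–07:15, 08:45–09:30, 15:00–15:45, 16:15–17:00.
B, merged: 07:30–10:15, 11:15–14:00.
06:00–07:15 is untouched.
08:45–09:30 lies entirely inside B → drops out.
15:00–15:45 is untouched.
16:15–17:00 is untouched.

06:00–07:15, 15:00–15:45, 16:15–17:00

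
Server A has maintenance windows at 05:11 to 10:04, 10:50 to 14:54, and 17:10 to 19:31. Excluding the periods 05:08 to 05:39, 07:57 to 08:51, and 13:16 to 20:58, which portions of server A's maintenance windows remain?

05:11–10:04 minus B → 05:39–07:57, 08:51–10:04.
10:50–14:54 minus B → 10:50–13:16.
17:10–19:31: fully covered by B → removed.

05:39–07:57, 08:51–10:04, 10:50–13:16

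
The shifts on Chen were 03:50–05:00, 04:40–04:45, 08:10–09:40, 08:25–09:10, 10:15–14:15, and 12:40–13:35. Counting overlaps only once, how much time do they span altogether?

6 h 40 min

Merged: 03:50-05:00, 08:10-09:40, 10:15-14:15.
Lengths: 1 h 10 min + 1 h 30 min + 4 h = 6 h 40 min.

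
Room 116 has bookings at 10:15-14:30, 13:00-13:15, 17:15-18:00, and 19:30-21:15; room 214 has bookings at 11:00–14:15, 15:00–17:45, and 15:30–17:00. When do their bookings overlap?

A, merged: 10:15-14:30, 17:15-18:00, 19:30-21:15.
B, merged: 11:00-14:15, 15:00-17:45.
10:15-14:30 ∩ B → 11:00-14:15.
17:15-18:00 ∩ B → 17:15-17:45.
19:30-21:15 meets no B interval.

11:00-14:15, 17:15-17:45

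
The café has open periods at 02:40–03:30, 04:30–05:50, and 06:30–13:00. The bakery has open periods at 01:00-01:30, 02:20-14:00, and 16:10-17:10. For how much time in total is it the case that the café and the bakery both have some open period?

8 h 40 min

A ∩ B = 02:40–03:30, 04:30–05:50, 06:30–13:00.
Total: 50 min + 1 h 20 min + 6 h 30 min = 8 h 40 min.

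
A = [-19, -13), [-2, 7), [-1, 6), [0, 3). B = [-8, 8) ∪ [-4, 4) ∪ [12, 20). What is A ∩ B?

[-2, 7)

First set merges to [-19, -13), [-2, 7).
Second set merges to [-8, 8), [12, 20).
[-19, -13): no overlap with the second set.
[-2, 7) meets the second set on [-2, 7).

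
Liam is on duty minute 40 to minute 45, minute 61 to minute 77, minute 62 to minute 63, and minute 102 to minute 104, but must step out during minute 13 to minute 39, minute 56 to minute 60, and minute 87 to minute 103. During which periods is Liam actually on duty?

minute 40 to minute 45, minute 61 to minute 77, minute 103 to minute 104

Merge the first list: minute 40 to minute 45, minute 61 to minute 77, minute 102 to minute 104.
minute 40 to minute 45 is untouched.
minute 61 to minute 77 is untouched.
minute 102 to minute 104 with B removed leaves minute 103 to minute 104.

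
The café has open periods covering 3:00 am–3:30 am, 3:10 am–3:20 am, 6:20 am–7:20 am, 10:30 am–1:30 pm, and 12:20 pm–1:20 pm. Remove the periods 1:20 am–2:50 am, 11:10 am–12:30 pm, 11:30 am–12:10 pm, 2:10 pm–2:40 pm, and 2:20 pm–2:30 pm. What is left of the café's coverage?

3:00 am–3:30 am, 6:20 am–7:20 am, 10:30 am–11:10 am, 12:30 pm–1:30 pm

Merge the first list: 3:00 am–3:30 am, 6:20 am–7:20 am, 10:30 am–1:30 pm.
Merge the second list: 1:20 am–2:50 am, 11:10 am–12:30 pm, 2:10 pm–2:40 pm.
3:00 am–3:30 am: nothing removed.
6:20 am–7:20 am: nothing removed.
10:30 am–1:30 pm \ B = 10:30 am–11:10 am, 12:30 pm–1:30 pm.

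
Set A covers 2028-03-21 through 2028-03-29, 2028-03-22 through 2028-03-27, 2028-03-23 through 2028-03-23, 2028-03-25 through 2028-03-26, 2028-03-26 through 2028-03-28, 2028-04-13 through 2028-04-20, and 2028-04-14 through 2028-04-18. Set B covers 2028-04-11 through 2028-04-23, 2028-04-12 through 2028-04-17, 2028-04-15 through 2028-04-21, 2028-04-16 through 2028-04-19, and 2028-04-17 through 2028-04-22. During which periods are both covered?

2028-04-13 through 2028-04-20

First set merges to 2028-03-21 through 2028-03-29, 2028-04-13 through 2028-04-20.
Second set merges to 2028-04-11 through 2028-04-23.
2028-03-21 through 2028-03-29: no overlap with the second set.
2028-04-13 through 2028-04-20 meets the second set on 2028-04-13 through 2028-04-20.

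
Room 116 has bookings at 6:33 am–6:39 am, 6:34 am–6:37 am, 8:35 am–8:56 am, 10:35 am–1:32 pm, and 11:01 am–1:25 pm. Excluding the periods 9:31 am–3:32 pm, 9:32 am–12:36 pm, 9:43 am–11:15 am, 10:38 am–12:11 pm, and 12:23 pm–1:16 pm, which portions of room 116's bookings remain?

6:33 am-6:39 am, 8:35 am-8:56 am

A, merged: 6:33 am-6:39 am, 8:35 am-8:56 am, 10:35 am-1:32 pm.
B, merged: 9:31 am-3:32 pm.
6:33 am-6:39 am: no B overlap → unchanged.
8:35 am-8:56 am: no B overlap → unchanged.
10:35 am-1:32 pm: fully covered by B → removed.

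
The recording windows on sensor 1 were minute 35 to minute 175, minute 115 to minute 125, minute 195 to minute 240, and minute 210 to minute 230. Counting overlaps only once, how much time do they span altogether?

Merged: minute 35 to minute 175, minute 195 to minute 240.
Lengths: 140 minutes + 45 minutes = 185 minutes.

185 minutes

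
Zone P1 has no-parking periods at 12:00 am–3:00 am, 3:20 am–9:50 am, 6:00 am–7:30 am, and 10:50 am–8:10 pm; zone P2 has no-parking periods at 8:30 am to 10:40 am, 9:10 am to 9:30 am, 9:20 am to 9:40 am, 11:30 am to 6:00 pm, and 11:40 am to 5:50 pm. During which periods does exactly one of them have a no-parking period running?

12:00 am-3:00 am, 3:20 am-8:30 am, 9:50 am-10:40 am, 10:50 am-11:30 am, 6:00 pm-8:10 pm

A, merged: 12:00 am-3:00 am, 3:20 am-9:50 am, 10:50 am-8:10 pm.
B, merged: 8:30 am-10:40 am, 11:30 am-6:00 pm.
A but not B: 12:00 am-3:00 am, 3:20 am-8:30 am, 10:50 am-11:30 am, 6:00 pm-8:10 pm.
B but not A: 9:50 am-10:40 am.
Combining gives A △ B.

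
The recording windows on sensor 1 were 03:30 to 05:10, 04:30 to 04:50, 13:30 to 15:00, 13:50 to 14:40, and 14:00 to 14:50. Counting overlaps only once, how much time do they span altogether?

Merged: 03:30-05:10, 13:30-15:00.
Lengths: 1 h 40 min + 1 h 30 min = 3 h 10 min.

3 h 10 min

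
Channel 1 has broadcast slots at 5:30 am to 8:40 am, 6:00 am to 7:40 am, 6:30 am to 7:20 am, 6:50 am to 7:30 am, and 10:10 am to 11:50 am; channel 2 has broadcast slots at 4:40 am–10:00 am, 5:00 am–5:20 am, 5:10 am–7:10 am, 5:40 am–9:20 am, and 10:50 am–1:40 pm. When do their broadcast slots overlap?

5:30 am–8:40 am, 10:50 am–11:50 am

A, merged: 5:30 am–8:40 am, 10:10 am–11:50 am.
B, merged: 4:40 am–10:00 am, 10:50 am–1:40 pm.
5:30 am–8:40 am ∩ B → 5:30 am–8:40 am.
10:10 am–11:50 am ∩ B → 10:50 am–11:50 am.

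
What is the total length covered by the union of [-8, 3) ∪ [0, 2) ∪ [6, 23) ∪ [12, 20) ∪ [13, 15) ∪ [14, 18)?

Merged: [-8, 3), [6, 23).
Lengths: 11 + 17 = 28.

28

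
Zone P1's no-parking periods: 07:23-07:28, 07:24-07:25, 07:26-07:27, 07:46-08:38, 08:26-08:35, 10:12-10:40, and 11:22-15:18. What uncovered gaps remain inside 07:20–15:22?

07:20–07:23, 07:28–07:46, 08:38–10:12, 10:40–11:22, 15:18–15:22

Covered (merged): 07:23–07:28, 07:46–08:38, 10:12–10:40, 11:22–15:18.
Gaps within 07:20–15:22: 07:20–07:23, 07:28–07:46, 08:38–10:12, 10:40–11:22, 15:18–15:22.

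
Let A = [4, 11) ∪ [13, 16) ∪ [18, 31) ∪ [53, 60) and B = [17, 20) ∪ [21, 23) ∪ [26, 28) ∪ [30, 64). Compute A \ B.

[4, 11) ∪ [13, 16) ∪ [20, 21) ∪ [23, 26) ∪ [28, 30)

[4, 11) is untouched.
[13, 16) is untouched.
[18, 31) with B removed leaves [20, 21), [23, 26), [28, 30).
[53, 60) lies entirely inside B → drops out.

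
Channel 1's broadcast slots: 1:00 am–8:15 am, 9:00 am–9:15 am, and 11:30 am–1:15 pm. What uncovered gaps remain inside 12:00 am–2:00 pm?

Covered (merged): 1:00 am–8:15 am, 9:00 am–9:15 am, 11:30 am–1:15 pm.
Uncovered inside 12:00 am–2:00 pm: 12:00 am–1:00 am, 8:15 am–9:00 am, 9:15 am–11:30 am, 1:15 pm–2:00 pm.

12:00 am–1:00 am, 8:15 am–9:00 am, 9:15 am–11:30 am, 1:15 pm–2:00 pm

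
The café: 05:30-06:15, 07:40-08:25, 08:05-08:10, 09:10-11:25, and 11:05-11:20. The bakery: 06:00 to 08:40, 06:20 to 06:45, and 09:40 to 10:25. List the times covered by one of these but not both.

05:30-06:00, 06:15-07:40, 08:25-08:40, 09:10-09:40, 10:25-11:25

First set merges to 05:30-06:15, 07:40-08:25, 09:10-11:25.
Second set merges to 06:00-08:40, 09:40-10:25.
A but not B: 05:30-06:00, 09:10-09:40, 10:25-11:25.
B but not A: 06:15-07:40, 08:25-08:40.
Combining gives A △ B.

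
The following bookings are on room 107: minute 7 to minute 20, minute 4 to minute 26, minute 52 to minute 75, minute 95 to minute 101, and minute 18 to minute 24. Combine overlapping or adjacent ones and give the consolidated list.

minute 4 to minute 26, minute 52 to minute 75, minute 95 to minute 101

Sort by start: minute 4 to minute 26, minute 7 to minute 20, minute 18 to minute 24, minute 52 to minute 75, minute 95 to minute 101.
minute 7 to minute 20 overlaps/touches minute 4 to minute 26 → extend to minute 4 to minute 26.
minute 18 to minute 24 overlaps/touches minute 4 to minute 26 → extend to minute 4 to minute 26.
minute 52 to minute 75 is disjoint → start new block.
minute 95 to minute 101 is disjoint → start new block.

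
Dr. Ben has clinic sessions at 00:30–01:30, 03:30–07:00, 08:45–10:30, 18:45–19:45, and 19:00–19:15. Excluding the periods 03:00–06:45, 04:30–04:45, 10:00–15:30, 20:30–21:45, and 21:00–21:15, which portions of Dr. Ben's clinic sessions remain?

00:30-01:30, 06:45-07:00, 08:45-10:00, 18:45-19:45

Merge the first list: 00:30-01:30, 03:30-07:00, 08:45-10:30, 18:45-19:45.
Merge the second list: 03:00-06:45, 10:00-15:30, 20:30-21:45.
00:30-01:30: no B overlap → unchanged.
03:30-07:00 minus B → 06:45-07:00.
08:45-10:30 minus B → 08:45-10:00.
18:45-19:45: no B overlap → unchanged.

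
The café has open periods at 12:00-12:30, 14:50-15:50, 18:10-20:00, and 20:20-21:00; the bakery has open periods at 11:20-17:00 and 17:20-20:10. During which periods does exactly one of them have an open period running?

Only in the first: 20:20-21:00.
Only in the second: 11:20-12:00, 12:30-14:50, 15:50-17:00, 17:20-18:10, 20:00-20:10.
Together these are the periods covered by exactly one.

11:20-12:00, 12:30-14:50, 15:50-17:00, 17:20-18:10, 20:00-20:10, 20:20-21:00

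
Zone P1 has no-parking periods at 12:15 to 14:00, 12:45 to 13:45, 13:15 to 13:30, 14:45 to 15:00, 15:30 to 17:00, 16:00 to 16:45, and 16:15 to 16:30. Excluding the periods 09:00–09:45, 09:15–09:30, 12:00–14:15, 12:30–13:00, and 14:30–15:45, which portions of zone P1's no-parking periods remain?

15:45–17:00

Merge the first list: 12:15–14:00, 14:45–15:00, 15:30–17:00.
Merge the second list: 09:00–09:45, 12:00–14:15, 14:30–15:45.
12:15–14:00: fully covered by B → removed.
14:45–15:00: fully covered by B → removed.
15:30–17:00 minus B → 15:45–17:00.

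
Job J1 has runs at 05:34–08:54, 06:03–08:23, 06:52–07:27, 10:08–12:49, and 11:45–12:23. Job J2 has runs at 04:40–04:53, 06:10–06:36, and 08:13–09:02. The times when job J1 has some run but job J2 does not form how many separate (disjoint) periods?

3

Merge the first list: 05:34–08:54, 10:08–12:49.
A \ B = 05:34–06:10, 06:36–08:13, 10:08–12:49.
That is 3 disjoint pieces.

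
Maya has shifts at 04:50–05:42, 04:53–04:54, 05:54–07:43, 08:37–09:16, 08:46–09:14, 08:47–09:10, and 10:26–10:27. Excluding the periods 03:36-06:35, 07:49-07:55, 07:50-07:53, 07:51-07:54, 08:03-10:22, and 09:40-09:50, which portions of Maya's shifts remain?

A, merged: 04:50–05:42, 05:54–07:43, 08:37–09:16, 10:26–10:27.
B, merged: 03:36–06:35, 07:49–07:55, 08:03–10:22.
04:50–05:42 lies entirely inside B → drops out.
05:54–07:43 with B removed leaves 06:35–07:43.
08:37–09:16 lies entirely inside B → drops out.
10:26–10:27 is untouched.

06:35–07:43, 10:26–10:27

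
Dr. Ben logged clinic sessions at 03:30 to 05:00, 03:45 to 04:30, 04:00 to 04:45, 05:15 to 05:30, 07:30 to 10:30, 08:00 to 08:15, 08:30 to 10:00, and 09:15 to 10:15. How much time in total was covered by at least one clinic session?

Merged: 03:30-05:00, 05:15-05:30, 07:30-10:30.
Lengths: 1 h 30 min + 15 min + 3 h = 4 h 45 min.

4 h 45 min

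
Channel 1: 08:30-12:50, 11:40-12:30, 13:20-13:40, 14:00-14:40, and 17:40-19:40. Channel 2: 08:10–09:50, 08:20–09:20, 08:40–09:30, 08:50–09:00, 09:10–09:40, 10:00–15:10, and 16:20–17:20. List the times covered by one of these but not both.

A, merged: 08:30–12:50, 13:20–13:40, 14:00–14:40, 17:40–19:40.
B, merged: 08:10–09:50, 10:00–15:10, 16:20–17:20.
A \ B = 09:50–10:00, 17:40–19:40.
B \ A = 08:10–08:30, 12:50–13:20, 13:40–14:00, 14:40–15:10, 16:20–17:20.
Union of the two gives the symmetric difference.

08:10–08:30, 09:50–10:00, 12:50–13:20, 13:40–14:00, 14:40–15:10, 16:20–17:20, 17:40–19:40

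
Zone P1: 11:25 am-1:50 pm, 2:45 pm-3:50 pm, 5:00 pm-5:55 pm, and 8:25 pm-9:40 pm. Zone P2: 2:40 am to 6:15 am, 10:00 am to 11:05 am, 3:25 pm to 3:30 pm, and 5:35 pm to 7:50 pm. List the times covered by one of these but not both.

2:40 am–6:15 am, 10:00 am–11:05 am, 11:25 am–1:50 pm, 2:45 pm–3:25 pm, 3:30 pm–3:50 pm, 5:00 pm–5:35 pm, 5:55 pm–7:50 pm, 8:25 pm–9:40 pm

A \ B = 11:25 am–1:50 pm, 2:45 pm–3:25 pm, 3:30 pm–3:50 pm, 5:00 pm–5:35 pm, 8:25 pm–9:40 pm.
B \ A = 2:40 am–6:15 am, 10:00 am–11:05 am, 5:55 pm–7:50 pm.
Union of the two gives the symmetric difference.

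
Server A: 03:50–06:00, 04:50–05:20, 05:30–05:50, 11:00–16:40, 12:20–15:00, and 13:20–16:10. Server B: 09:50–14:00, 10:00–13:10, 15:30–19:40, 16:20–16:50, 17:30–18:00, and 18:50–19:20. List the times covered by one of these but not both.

03:50–06:00, 09:50–11:00, 14:00–15:30, 16:40–19:40

A, merged: 03:50–06:00, 11:00–16:40.
B, merged: 09:50–14:00, 15:30–19:40.
A but not B: 03:50–06:00, 14:00–15:30.
B but not A: 09:50–11:00, 16:40–19:40.
Combining gives A △ B.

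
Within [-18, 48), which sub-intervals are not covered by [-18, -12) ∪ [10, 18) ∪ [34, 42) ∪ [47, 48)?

Covered (merged): [-18, -12), [10, 18), [34, 42), [47, 48).
Gaps within [-18, 48): [-12, 10), [18, 34), [42, 47).

[-12, 10) ∪ [18, 34) ∪ [42, 47)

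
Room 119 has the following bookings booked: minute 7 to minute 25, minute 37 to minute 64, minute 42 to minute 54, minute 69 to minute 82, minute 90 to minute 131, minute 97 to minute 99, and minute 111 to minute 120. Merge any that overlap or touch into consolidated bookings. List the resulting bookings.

minute 7 to minute 25, minute 37 to minute 64, minute 69 to minute 82, minute 90 to minute 131

minute 37 to minute 64 is disjoint → start new block.
minute 42 to minute 54 overlaps/touches minute 37 to minute 64 → extend to minute 37 to minute 64.
minute 69 to minute 82 is disjoint → start new block.
minute 90 to minute 131 is disjoint → start new block.
minute 97 to minute 99 overlaps/touches minute 90 to minute 131 → extend to minute 90 to minute 131.
minute 111 to minute 120 overlaps/touches minute 90 to minute 131 → extend to minute 90 to minute 131.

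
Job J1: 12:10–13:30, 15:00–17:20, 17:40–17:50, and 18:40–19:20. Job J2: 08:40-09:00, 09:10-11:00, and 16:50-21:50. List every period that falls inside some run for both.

12:10–13:30: no overlap with the second set.
15:00–17:20 meets the second set on 16:50–17:20.
17:40–17:50 meets the second set on 17:40–17:50.
18:40–19:20 meets the second set on 18:40–19:20.

16:50–17:20, 17:40–17:50, 18:40–19:20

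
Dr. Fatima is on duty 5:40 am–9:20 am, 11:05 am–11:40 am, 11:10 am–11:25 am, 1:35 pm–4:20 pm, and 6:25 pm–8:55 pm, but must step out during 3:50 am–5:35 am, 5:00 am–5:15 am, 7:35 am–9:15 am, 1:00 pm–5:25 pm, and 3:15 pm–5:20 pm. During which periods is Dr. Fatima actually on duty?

Merge the first list: 5:40 am-9:20 am, 11:05 am-11:40 am, 1:35 pm-4:20 pm, 6:25 pm-8:55 pm.
Merge the second list: 3:50 am-5:35 am, 7:35 am-9:15 am, 1:00 pm-5:25 pm.
5:40 am-9:20 am \ B = 5:40 am-7:35 am, 9:15 am-9:20 am.
11:05 am-11:40 am: nothing removed.
1:35 pm-4:20 pm: entirely removed.
6:25 pm-8:55 pm: nothing removed.

5:40 am-7:35 am, 9:15 am-9:20 am, 11:05 am-11:40 am, 6:25 pm-8:55 pm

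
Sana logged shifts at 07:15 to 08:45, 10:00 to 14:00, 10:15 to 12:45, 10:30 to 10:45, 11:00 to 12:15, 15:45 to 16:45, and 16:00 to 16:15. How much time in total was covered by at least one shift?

6 h 30 min

Merged: 07:15–08:45, 10:00–14:00, 15:45–16:45.
Lengths: 1 h 30 min + 4 h + 1 h = 6 h 30 min.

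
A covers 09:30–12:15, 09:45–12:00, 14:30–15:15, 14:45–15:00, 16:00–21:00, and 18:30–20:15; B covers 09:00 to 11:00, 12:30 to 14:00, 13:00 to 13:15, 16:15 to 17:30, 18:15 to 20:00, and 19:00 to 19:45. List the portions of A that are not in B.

Merge the first list: 09:30–12:15, 14:30–15:15, 16:00–21:00.
Merge the second list: 09:00–11:00, 12:30–14:00, 16:15–17:30, 18:15–20:00.
09:30–12:15 with B removed leaves 11:00–12:15.
14:30–15:15 is untouched.
16:00–21:00 with B removed leaves 16:00–16:15, 17:30–18:15, 20:00–21:00.

11:00–12:15, 14:30–15:15, 16:00–16:15, 17:30–18:15, 20:00–21:00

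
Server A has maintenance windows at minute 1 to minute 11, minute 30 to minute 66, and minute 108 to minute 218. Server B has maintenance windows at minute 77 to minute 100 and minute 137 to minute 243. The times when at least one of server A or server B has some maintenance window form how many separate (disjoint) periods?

A ∪ B = minute 1 to minute 11, minute 30 to minute 66, minute 77 to minute 100, minute 108 to minute 243.
That is 4 disjoint pieces.

4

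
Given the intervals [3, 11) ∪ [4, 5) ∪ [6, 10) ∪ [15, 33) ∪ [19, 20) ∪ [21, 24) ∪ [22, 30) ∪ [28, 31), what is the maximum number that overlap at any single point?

3

Sweep endpoints in order; track running count of active intervals.
Peak of 3 reached at 22.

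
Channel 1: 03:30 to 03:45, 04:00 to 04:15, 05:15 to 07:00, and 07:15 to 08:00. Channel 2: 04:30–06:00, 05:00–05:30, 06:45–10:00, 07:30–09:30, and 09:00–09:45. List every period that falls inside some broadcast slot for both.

05:15–06:00, 06:45–07:00, 07:15–08:00

B, merged: 04:30–06:00, 06:45–10:00.
03:30–03:45 meets no B interval.
04:00–04:15 meets no B interval.
05:15–07:00 ∩ B → 05:15–06:00, 06:45–07:00.
07:15–08:00 ∩ B → 07:15–08:00.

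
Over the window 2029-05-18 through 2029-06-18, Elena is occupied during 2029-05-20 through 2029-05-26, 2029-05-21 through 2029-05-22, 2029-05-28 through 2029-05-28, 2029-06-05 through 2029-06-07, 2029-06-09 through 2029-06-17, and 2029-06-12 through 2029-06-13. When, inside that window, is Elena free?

The merged coverage is 2029-05-20 through 2029-05-26, 2029-05-28 through 2029-05-28, 2029-06-05 through 2029-06-07, 2029-06-09 through 2029-06-17.
Gaps within 2029-05-18 through 2029-06-18: 2029-05-18 through 2029-05-19, 2029-05-27 through 2029-05-27, 2029-05-29 through 2029-06-04, 2029-06-08 through 2029-06-08, 2029-06-18 through 2029-06-18.

2029-05-18 through 2029-05-19, 2029-05-27 through 2029-05-27, 2029-05-29 through 2029-06-04, 2029-06-08 through 2029-06-08, 2029-06-18 through 2029-06-18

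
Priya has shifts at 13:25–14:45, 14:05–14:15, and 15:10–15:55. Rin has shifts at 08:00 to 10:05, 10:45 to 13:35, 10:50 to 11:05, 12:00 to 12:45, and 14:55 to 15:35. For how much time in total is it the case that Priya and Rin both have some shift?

Merge the first list: 13:25–14:45, 15:10–15:55.
Merge the second list: 08:00–10:05, 10:45–13:35, 14:55–15:35.
A ∩ B = 13:25–13:35, 15:10–15:35.
Total: 10 min + 25 min = 35 min.

35 min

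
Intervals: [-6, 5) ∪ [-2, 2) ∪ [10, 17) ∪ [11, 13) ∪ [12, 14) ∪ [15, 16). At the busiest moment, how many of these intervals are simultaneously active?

3

At 12, 3 of the intervals are simultaneously active.
No point has more.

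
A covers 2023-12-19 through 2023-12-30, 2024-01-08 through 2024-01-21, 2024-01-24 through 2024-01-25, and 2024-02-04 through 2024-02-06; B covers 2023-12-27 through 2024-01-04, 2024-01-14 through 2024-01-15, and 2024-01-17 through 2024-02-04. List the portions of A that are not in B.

2023-12-19 through 2023-12-30 minus B → 2023-12-19 through 2023-12-26.
2024-01-08 through 2024-01-21 minus B → 2024-01-08 through 2024-01-13, 2024-01-16 through 2024-01-16.
2024-01-24 through 2024-01-25: fully covered by B → removed.
2024-02-04 through 2024-02-06 minus B → 2024-02-05 through 2024-02-06.

2023-12-19 through 2023-12-26, 2024-01-08 through 2024-01-13, 2024-01-16 through 2024-01-16, 2024-02-05 through 2024-02-06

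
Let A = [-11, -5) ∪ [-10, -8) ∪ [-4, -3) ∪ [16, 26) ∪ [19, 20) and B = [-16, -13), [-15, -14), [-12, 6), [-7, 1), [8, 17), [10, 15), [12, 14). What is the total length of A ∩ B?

First set merges to [-11, -5), [-4, -3), [16, 26).
Second set merges to [-16, -13), [-12, 6), [8, 17).
A ∩ B = [-11, -5), [-4, -3), [16, 17).
Total: 6 + 1 + 1 = 8.

8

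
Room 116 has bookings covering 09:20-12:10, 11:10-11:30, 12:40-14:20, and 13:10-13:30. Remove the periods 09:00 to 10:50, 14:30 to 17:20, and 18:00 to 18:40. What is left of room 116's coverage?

First set merges to 09:20–12:10, 12:40–14:20.
09:20–12:10 \ B = 10:50–12:10.
12:40–14:20: nothing removed.

10:50–12:10, 12:40–14:20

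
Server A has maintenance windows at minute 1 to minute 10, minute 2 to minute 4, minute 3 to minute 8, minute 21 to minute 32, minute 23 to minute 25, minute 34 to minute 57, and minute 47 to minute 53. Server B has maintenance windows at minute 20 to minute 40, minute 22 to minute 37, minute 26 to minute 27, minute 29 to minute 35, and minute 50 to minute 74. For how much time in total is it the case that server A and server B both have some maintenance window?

24 minutes

Merge the first list: minute 1 to minute 10, minute 21 to minute 32, minute 34 to minute 57.
Merge the second list: minute 20 to minute 40, minute 50 to minute 74.
A ∩ B = minute 21 to minute 32, minute 34 to minute 40, minute 50 to minute 57.
Total: 11 minutes + 6 minutes + 7 minutes = 24 minutes.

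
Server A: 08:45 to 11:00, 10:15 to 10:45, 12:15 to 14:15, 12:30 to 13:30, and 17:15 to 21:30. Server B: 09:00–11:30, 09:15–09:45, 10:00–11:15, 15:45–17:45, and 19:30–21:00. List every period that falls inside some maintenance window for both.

First set merges to 08:45-11:00, 12:15-14:15, 17:15-21:30.
Second set merges to 09:00-11:30, 15:45-17:45, 19:30-21:00.
08:45-11:00 ∩ B → 09:00-11:00.
12:15-14:15 meets no B interval.
17:15-21:30 ∩ B → 17:15-17:45, 19:30-21:00.

09:00-11:00, 17:15-17:45, 19:30-21:00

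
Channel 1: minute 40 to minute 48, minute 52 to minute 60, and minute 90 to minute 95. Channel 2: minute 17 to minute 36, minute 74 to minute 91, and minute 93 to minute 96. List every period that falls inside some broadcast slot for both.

minute 40 to minute 48: no overlap with the second set.
minute 52 to minute 60: no overlap with the second set.
minute 90 to minute 95 meets the second set on minute 90 to minute 91, minute 93 to minute 95.

minute 90 to minute 91, minute 93 to minute 95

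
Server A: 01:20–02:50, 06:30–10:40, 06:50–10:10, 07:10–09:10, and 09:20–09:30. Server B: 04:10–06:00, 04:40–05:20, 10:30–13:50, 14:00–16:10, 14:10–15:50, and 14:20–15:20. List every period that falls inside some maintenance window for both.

10:30-10:40

Merge the first list: 01:20-02:50, 06:30-10:40.
Merge the second list: 04:10-06:00, 10:30-13:50, 14:00-16:10.
01:20-02:50 meets no B interval.
06:30-10:40 ∩ B → 10:30-10:40.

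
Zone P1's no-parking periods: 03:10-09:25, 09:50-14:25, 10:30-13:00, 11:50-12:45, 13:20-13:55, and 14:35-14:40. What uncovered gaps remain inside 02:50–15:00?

02:50-03:10, 09:25-09:50, 14:25-14:35, 14:40-15:00

The merged coverage is 03:10-09:25, 09:50-14:25, 14:35-14:40.
Uncovered inside 02:50-15:00: 02:50-03:10, 09:25-09:50, 14:25-14:35, 14:40-15:00.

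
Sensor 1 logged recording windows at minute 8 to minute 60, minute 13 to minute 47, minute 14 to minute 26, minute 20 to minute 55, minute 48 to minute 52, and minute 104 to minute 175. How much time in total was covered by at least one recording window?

Merged: minute 8 to minute 60, minute 104 to minute 175.
Lengths: 52 minutes + 71 minutes = 123 minutes.

123 minutes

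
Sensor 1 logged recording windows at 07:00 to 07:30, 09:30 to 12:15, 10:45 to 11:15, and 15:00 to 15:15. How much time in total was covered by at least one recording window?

Merged: 07:00–07:30, 09:30–12:15, 15:00–15:15.
Lengths: 30 min + 2 h 45 min + 15 min = 3 h 30 min.

3 h 30 min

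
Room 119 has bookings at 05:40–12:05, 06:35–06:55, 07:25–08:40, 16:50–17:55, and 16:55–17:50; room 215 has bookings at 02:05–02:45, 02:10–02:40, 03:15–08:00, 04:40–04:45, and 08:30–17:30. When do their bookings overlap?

First set merges to 05:40-12:05, 16:50-17:55.
Second set merges to 02:05-02:45, 03:15-08:00, 08:30-17:30.
05:40-12:05 ∩ B → 05:40-08:00, 08:30-12:05.
16:50-17:55 ∩ B → 16:50-17:30.

05:40-08:00, 08:30-12:05, 16:50-17:30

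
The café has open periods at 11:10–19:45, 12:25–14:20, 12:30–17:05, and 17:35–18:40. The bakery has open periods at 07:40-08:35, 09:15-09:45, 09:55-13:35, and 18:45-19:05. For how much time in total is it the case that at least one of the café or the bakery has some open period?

First set merges to 11:10–19:45.
A ∪ B = 07:40–08:35, 09:15–09:45, 09:55–19:45.
Total: 55 min + 30 min + 9 h 50 min = 11 h 15 min.

11 h 15 min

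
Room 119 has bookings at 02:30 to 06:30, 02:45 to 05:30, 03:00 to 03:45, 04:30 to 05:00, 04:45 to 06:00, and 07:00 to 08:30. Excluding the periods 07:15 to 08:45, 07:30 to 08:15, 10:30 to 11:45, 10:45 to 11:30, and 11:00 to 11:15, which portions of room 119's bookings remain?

02:30–06:30, 07:00–07:15

Merge the first list: 02:30–06:30, 07:00–08:30.
Merge the second list: 07:15–08:45, 10:30–11:45.
02:30–06:30 is untouched.
07:00–08:30 with B removed leaves 07:00–07:15.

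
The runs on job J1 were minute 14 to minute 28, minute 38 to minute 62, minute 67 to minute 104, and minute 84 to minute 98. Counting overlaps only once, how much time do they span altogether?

75 minutes

Merged: minute 14 to minute 28, minute 38 to minute 62, minute 67 to minute 104.
Lengths: 14 minutes + 24 minutes + 37 minutes = 75 minutes.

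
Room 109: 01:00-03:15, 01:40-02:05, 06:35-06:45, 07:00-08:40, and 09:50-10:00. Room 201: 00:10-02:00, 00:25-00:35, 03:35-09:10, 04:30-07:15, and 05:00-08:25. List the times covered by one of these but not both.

A, merged: 01:00–03:15, 06:35–06:45, 07:00–08:40, 09:50–10:00.
B, merged: 00:10–02:00, 03:35–09:10.
A but not B: 02:00–03:15, 09:50–10:00.
B but not A: 00:10–01:00, 03:35–06:35, 06:45–07:00, 08:40–09:10.
Combining gives A △ B.

00:10–01:00, 02:00–03:15, 03:35–06:35, 06:45–07:00, 08:40–09:10, 09:50–10:00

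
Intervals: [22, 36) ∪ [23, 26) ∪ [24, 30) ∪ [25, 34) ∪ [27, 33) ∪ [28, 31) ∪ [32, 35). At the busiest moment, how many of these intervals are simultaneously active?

Walk the sorted start/end points keeping a running depth.
The depth first hits 5 at 28.

5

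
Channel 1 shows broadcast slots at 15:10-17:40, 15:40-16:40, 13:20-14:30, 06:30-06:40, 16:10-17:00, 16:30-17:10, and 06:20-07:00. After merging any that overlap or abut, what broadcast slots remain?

06:20-07:00, 13:20-14:30, 15:10-17:40

Sort by start: 06:20-07:00, 06:30-06:40, 13:20-14:30, 15:10-17:40, 15:40-16:40, 16:10-17:00, 16:30-17:10.
06:30-06:40 overlaps/touches 06:20-07:00 → extend to 06:20-07:00.
13:20-14:30 is disjoint → start new block.
15:10-17:40 is disjoint → start new block.
15:40-16:40 overlaps/touches 15:10-17:40 → extend to 15:10-17:40.
16:10-17:00 overlaps/touches 15:10-17:40 → extend to 15:10-17:40.
16:30-17:10 overlaps/touches 15:10-17:40 → extend to 15:10-17:40.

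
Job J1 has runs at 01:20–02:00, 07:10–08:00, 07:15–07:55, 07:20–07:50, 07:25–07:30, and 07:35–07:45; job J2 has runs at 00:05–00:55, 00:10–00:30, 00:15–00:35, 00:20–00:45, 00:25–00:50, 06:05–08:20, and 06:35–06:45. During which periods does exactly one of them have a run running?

First set merges to 01:20-02:00, 07:10-08:00.
Second set merges to 00:05-00:55, 06:05-08:20.
Only in the first: 01:20-02:00.
Only in the second: 00:05-00:55, 06:05-07:10, 08:00-08:20.
Together these are the periods covered by exactly one.

00:05-00:55, 01:20-02:00, 06:05-07:10, 08:00-08:20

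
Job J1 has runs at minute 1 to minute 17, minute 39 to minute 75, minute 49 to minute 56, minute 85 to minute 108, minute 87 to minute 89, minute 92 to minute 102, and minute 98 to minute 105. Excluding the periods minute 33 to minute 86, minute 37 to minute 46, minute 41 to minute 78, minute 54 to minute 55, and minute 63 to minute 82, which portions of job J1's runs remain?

minute 1 to minute 17, minute 86 to minute 108

First set merges to minute 1 to minute 17, minute 39 to minute 75, minute 85 to minute 108.
Second set merges to minute 33 to minute 86.
minute 1 to minute 17: nothing removed.
minute 39 to minute 75: entirely removed.
minute 85 to minute 108 \ B = minute 86 to minute 108.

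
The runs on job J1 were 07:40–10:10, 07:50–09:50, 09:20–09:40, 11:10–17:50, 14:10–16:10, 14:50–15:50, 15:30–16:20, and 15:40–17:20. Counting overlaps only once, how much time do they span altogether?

Merged: 07:40-10:10, 11:10-17:50.
Lengths: 2 h 30 min + 6 h 40 min = 9 h 10 min.

9 h 10 min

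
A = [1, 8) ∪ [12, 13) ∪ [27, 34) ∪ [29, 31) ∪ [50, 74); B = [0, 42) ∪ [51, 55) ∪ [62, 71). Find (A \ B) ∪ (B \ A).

[0, 1) ∪ [8, 12) ∪ [13, 27) ∪ [34, 42) ∪ [50, 51) ∪ [55, 62) ∪ [71, 74)

A, merged: [1, 8), [12, 13), [27, 34), [50, 74).
Only in the first: [50, 51), [55, 62), [71, 74).
Only in the second: [0, 1), [8, 12), [13, 27), [34, 42).
Together these are the periods covered by exactly one.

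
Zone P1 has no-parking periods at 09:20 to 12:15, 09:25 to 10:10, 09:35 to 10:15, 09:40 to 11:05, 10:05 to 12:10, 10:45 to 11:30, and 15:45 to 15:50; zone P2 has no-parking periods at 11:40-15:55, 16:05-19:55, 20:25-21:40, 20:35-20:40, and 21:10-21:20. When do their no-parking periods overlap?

A, merged: 09:20–12:15, 15:45–15:50.
B, merged: 11:40–15:55, 16:05–19:55, 20:25–21:40.
09:20–12:15 meets the second set on 11:40–12:15.
15:45–15:50 meets the second set on 15:45–15:50.

11:40–12:15, 15:45–15:50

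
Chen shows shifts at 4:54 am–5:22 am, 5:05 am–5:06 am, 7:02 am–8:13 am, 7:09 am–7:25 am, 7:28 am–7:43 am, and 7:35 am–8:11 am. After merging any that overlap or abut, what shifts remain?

5:05 am-5:06 am overlaps/touches 4:54 am-5:22 am → extend to 4:54 am-5:22 am.
7:02 am-8:13 am is disjoint → start new block.
7:09 am-7:25 am overlaps/touches 7:02 am-8:13 am → extend to 7:02 am-8:13 am.
7:28 am-7:43 am overlaps/touches 7:02 am-8:13 am → extend to 7:02 am-8:13 am.
7:35 am-8:11 am overlaps/touches 7:02 am-8:13 am → extend to 7:02 am-8:13 am.

4:54 am-5:22 am, 7:02 am-8:13 am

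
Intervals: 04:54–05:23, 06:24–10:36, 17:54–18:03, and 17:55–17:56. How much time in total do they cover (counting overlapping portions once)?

4 h 50 min

Merged: 04:54-05:23, 06:24-10:36, 17:54-18:03.
Lengths: 29 min + 4 h 12 min + 9 min = 4 h 50 min.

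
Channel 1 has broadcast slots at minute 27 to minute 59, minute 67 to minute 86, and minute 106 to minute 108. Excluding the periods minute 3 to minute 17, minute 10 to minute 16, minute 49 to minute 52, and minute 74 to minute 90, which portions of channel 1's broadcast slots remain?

minute 27 to minute 49, minute 52 to minute 59, minute 67 to minute 74, minute 106 to minute 108

Second set merges to minute 3 to minute 17, minute 49 to minute 52, minute 74 to minute 90.
minute 27 to minute 59 with B removed leaves minute 27 to minute 49, minute 52 to minute 59.
minute 67 to minute 86 with B removed leaves minute 67 to minute 74.
minute 106 to minute 108 is untouched.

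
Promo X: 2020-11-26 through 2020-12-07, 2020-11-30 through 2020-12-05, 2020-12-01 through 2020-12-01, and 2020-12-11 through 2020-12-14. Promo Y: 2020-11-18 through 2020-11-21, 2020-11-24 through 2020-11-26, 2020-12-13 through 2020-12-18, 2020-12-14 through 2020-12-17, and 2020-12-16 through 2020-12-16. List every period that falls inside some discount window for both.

2020-11-26 through 2020-11-26, 2020-12-13 through 2020-12-14

Merge the first list: 2020-11-26 through 2020-12-07, 2020-12-11 through 2020-12-14.
Merge the second list: 2020-11-18 through 2020-11-21, 2020-11-24 through 2020-11-26, 2020-12-13 through 2020-12-18.
2020-11-26 through 2020-12-07 ∩ B → 2020-11-26 through 2020-11-26.
2020-12-11 through 2020-12-14 ∩ B → 2020-12-13 through 2020-12-14.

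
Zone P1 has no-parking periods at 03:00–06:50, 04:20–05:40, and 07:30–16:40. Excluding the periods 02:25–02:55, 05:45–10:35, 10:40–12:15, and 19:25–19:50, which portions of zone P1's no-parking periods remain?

A, merged: 03:00-06:50, 07:30-16:40.
03:00-06:50 minus B → 03:00-05:45.
07:30-16:40 minus B → 10:35-10:40, 12:15-16:40.

03:00-05:45, 10:35-10:40, 12:15-16:40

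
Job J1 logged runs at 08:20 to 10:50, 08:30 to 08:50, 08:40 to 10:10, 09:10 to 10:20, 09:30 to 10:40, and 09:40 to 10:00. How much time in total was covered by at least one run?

Merged: 08:20–10:50.
Length: 2 h 30 min.

2 h 30 min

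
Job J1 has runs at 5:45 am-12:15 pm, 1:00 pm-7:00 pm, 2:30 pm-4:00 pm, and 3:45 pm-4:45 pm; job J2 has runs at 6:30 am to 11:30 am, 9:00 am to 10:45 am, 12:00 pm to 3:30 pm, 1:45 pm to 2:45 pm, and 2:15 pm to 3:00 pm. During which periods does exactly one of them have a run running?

5:45 am–6:30 am, 11:30 am–12:00 pm, 12:15 pm–1:00 pm, 3:30 pm–7:00 pm

Merge the first list: 5:45 am–12:15 pm, 1:00 pm–7:00 pm.
Merge the second list: 6:30 am–11:30 am, 12:00 pm–3:30 pm.
A but not B: 5:45 am–6:30 am, 11:30 am–12:00 pm, 3:30 pm–7:00 pm.
B but not A: 12:15 pm–1:00 pm.
Combining gives A △ B.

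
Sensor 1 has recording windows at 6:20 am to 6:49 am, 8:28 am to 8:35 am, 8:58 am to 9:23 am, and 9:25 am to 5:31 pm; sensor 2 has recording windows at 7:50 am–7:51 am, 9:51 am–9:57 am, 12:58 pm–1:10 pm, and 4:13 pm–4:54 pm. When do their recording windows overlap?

6:20 am-6:49 am: no overlap with the second set.
8:28 am-8:35 am: no overlap with the second set.
8:58 am-9:23 am: no overlap with the second set.
9:25 am-5:31 pm meets the second set on 9:51 am-9:57 am, 12:58 pm-1:10 pm, 4:13 pm-4:54 pm.

9:51 am-9:57 am, 12:58 pm-1:10 pm, 4:13 pm-4:54 pm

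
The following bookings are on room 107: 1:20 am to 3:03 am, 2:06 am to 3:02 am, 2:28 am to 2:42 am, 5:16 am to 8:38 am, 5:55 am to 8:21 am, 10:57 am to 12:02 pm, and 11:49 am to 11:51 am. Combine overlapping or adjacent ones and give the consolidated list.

2:06 am–3:02 am overlaps/touches 1:20 am–3:03 am → extend to 1:20 am–3:03 am.
2:28 am–2:42 am overlaps/touches 1:20 am–3:03 am → extend to 1:20 am–3:03 am.
5:16 am–8:38 am is disjoint → start new block.
5:55 am–8:21 am overlaps/touches 5:16 am–8:38 am → extend to 5:16 am–8:38 am.
10:57 am–12:02 pm is disjoint → start new block.
11:49 am–11:51 am overlaps/touches 10:57 am–12:02 pm → extend to 10:57 am–12:02 pm.

1:20 am–3:03 am, 5:16 am–8:38 am, 10:57 am–12:02 pm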